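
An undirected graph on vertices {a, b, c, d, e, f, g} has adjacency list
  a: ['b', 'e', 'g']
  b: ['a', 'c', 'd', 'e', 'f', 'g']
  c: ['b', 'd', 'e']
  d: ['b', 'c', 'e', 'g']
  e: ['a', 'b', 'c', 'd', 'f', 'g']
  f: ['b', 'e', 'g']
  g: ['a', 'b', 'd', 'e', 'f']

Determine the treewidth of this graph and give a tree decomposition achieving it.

Each bag holds 4 vertices, so the decomposition has width 3, which upper-bounds the treewidth. Conversely, {b, d, e, g} is a clique of size 4, and the vertices of any clique must share a bag in every tree decomposition; so some bag has ≥ 4 vertices and tw(G) ≥ 3. Combining the bounds, tw(G) = 3.

Treewidth 3.
One optimal decomposition is:
Bags: B1 = {b, c, d, e}  B2 = {b, d, e, g}  B3 = {a, b, e, g}  B4 = {b, e, f, g}
Tree: B1–B2, B2–B3, B3–B4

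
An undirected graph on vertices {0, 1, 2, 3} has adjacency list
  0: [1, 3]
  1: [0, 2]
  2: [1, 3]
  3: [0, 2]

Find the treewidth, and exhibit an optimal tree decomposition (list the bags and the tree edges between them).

Treewidth 2.
One such decomposition:
Bags: B1 = {0, 2, 3}  B2 = {0, 1, 2}
Tree: B1–B2

The largest bag has 3 vertices, giving width 2; this decomposition certifies tw(G) ≤ 2. The edges 0–3–2–1–0 form a cycle, so G is not a tree and its treewidth is at least 2. Therefore the treewidth is 2.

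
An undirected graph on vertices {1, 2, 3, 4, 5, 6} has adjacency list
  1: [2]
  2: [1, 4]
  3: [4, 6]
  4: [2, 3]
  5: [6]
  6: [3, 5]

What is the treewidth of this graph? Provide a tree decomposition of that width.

The largest bag has 2 vertices, giving width 1; this decomposition certifies tw(G) ≤ 1. Any graph with an edge has treewidth ≥ 1, and G has the edge 5–6. Hence tw(G) = 1 exactly.

Treewidth 1.
One optimal decomposition is:
Bags: B1 = {5, 6}  B2 = {3, 6}  B3 = {3, 4}  B4 = {2, 4}  B5 = {1, 2}
Tree: B1–B2, B2–B3, B3–B4, B4–B5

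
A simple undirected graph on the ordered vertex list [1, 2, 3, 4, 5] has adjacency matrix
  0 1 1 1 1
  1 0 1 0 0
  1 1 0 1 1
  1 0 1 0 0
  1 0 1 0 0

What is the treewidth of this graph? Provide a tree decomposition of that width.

Each bag holds 3 vertices, so the decomposition has width 2, which upper-bounds the treewidth. Conversely, {1, 2, 3} is a clique of size 3, and the vertices of any clique must share a bag in every tree decomposition; so some bag has ≥ 3 vertices and tw(G) ≥ 2. Combining the bounds, tw(G) = 2.

Treewidth 2.
One such decomposition:
Bags: B1 = {1, 2, 3}  B2 = {1, 3, 4}  B3 = {1, 3, 5}
Tree: B1–B2, B1–B3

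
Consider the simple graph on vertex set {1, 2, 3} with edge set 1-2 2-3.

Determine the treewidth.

A width-1 tree decomposition is:
Bags: B1 = {1, 2}  B2 = {2, 3}
Tree: B1–B2
The largest bag has 2 vertices, giving width 1; this decomposition certifies tw(G) ≤ 1. Any graph with an edge has treewidth ≥ 1, and G has the edge 1–2. Hence tw(G) = 1 exactly.

1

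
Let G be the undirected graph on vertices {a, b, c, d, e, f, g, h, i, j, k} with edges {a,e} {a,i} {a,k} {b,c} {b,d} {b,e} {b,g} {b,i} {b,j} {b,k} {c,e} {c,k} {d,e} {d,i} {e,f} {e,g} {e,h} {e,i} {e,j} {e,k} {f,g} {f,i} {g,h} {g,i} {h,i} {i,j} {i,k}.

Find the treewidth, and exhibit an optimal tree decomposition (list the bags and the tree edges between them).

Treewidth 3.
One optimal decomposition is:
Bags: B1 = {b, e, g, i}  B2 = {b, e, i, j}  B3 = {b, e, i, k}  B4 = {b, c, e, k}  B5 = {a, e, i, k}  B6 = {e, f, g, i}  B7 = {e, g, h, i}  B8 = {b, d, e, i}
Tree: B1–B2, B1–B3, B3–B4, B3–B5, B1–B6, B6–B7, B2–B8

Every bag has size at most 4, so the width is 4 − 1 = 3 and tw(G) ≤ 3. On the other hand G contains the 4-clique {b, c, e, k}. A clique must lie in a single bag of any decomposition, so no decomposition can have width below 3. Combining the bounds, tw(G) = 3.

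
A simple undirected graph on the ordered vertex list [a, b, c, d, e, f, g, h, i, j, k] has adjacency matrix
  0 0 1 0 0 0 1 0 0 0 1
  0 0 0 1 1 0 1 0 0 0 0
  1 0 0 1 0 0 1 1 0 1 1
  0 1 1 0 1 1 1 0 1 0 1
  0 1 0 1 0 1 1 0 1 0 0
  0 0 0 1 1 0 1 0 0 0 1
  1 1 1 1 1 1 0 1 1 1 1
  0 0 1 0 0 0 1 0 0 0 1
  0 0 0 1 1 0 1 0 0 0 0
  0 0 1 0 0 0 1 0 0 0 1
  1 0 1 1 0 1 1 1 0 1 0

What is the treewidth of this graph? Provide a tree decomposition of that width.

Every bag has size at most 4, so the width is 4 − 1 = 3 and tw(G) ≤ 3. For the lower bound, the 4 vertices {d, e, f, g} are pairwise adjacent, and any tree decomposition puts a clique entirely inside one bag — forcing width ≥ 3. Combining the bounds, tw(G) = 3.

Treewidth 3.
One such decomposition:
Bags: B1 = {d, f, g, k}  B2 = {c, d, g, k}  B3 = {c, g, j, k}  B4 = {a, c, g, k}  B5 = {c, g, h, k}  B6 = {d, e, f, g}  B7 = {d, e, g, i}  B8 = {b, d, e, g}
Tree: B1–B2, B2–B3, B2–B4, B3–B5, B1–B6, B6–B7, B7–B8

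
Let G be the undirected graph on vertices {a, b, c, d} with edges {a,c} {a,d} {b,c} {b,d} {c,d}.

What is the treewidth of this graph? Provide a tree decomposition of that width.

Treewidth 2.
One such decomposition:
Bags: B1 = {a, c, d}  B2 = {b, c, d}
Tree: B1–B2

Each bag holds 3 vertices, so the decomposition has width 2, which upper-bounds the treewidth. Conversely, {a, c, d} is a clique of size 3, and the vertices of any clique must share a bag in every tree decomposition; so some bag has ≥ 3 vertices and tw(G) ≥ 2. Therefore the treewidth is 2.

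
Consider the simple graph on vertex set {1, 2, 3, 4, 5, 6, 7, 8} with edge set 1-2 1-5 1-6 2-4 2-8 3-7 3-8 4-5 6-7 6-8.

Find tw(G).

A width-2 tree decomposition is:
Bags: B1 = {1, 4, 5}  B2 = {1, 2, 4}  B3 = {1, 2, 6}  B4 = {2, 6, 8}  B5 = {6, 7, 8}  B6 = {3, 7, 8}
Tree: B1–B2, B2–B3, B3–B4, B4–B5, B5–B6
Every bag has size at most 3, so the width is 3 − 1 = 2 and tw(G) ≤ 2. The edges 5–4–2–1–5 form a cycle, so G is not a tree and its treewidth is at least 2. Therefore the treewidth is 2.

2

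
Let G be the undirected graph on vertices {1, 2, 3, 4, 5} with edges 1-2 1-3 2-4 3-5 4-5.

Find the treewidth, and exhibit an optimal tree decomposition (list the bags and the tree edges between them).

Treewidth 2.
One such decomposition:
Bags: B1 = {3, 4, 5}  B2 = {2, 3, 4}  B3 = {1, 2, 3}
Tree: B1–B2, B2–B3

The largest bag has 3 vertices, giving width 2; this decomposition certifies tw(G) ≤ 2. For the lower bound, G contains the cycle 3–5–4–2–1–3, so G is not a forest; only forests have treewidth ≤ 1, hence tw(G) ≥ 2. Hence tw(G) = 2 exactly.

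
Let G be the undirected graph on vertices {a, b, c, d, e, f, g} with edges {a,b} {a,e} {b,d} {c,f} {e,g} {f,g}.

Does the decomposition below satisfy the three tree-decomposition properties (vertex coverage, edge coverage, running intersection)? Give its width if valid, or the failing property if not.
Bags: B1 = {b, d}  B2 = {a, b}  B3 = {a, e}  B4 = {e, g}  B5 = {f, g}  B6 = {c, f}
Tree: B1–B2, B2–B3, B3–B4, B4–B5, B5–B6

Checking the three conditions: (i) the bags cover all of {a, b, c, d, e, f, g}; (ii) for each edge, some bag contains both endpoints; (iii) the bags containing any fixed vertex form a subtree. All hold, so the decomposition is valid with width 2 − 1 = 1.

Yes; width 1.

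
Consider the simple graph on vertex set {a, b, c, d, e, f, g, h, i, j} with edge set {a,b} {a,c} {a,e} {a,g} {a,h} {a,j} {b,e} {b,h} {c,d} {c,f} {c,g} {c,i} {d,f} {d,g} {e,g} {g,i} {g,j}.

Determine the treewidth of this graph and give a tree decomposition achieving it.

The largest bag has 3 vertices, giving width 2; this decomposition certifies tw(G) ≤ 2. Conversely, {a, g, j} is a clique of size 3, and the vertices of any clique must share a bag in every tree decomposition; so some bag has ≥ 3 vertices and tw(G) ≥ 2. Combining the bounds, tw(G) = 2.

Treewidth 2.
Bags: B1 = {a, b, e}  B2 = {a, e, g}  B3 = {a, c, g}  B4 = {a, g, j}  B5 = {c, g, i}  B6 = {c, d, g}  B7 = {c, d, f}  B8 = {a, b, h}
Tree: B1–B2, B2–B3, B3–B4, B3–B5, B3–B6, B6–B7, B1–B8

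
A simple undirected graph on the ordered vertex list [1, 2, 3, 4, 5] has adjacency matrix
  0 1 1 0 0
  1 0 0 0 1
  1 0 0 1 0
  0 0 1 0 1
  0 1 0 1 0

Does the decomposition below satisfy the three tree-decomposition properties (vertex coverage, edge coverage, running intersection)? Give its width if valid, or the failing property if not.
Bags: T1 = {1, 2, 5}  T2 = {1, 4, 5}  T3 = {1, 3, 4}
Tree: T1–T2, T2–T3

Checking the three conditions: (i) the bags cover all of {1, 2, 3, 4, 5}; (ii) for each edge, some bag contains both endpoints; (iii) the bags containing any fixed vertex form a subtree. All hold, so the decomposition is valid with width 3 − 1 = 2.

Yes; width 2.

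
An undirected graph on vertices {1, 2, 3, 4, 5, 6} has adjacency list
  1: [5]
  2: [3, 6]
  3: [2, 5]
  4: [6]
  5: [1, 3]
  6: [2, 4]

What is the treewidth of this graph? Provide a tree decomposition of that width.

Treewidth 1.
One optimal decomposition is:
Bags: B1 = {3, 5}  B2 = {2, 3}  B3 = {2, 6}  B4 = {4, 6}  B5 = {1, 5}
Tree: B1–B2, B2–B3, B3–B4, B1–B5

Each bag holds 2 vertices, so the decomposition has width 1, which upper-bounds the treewidth. Any graph with an edge has treewidth ≥ 1, and G has the edge 3–5. Combining the bounds, tw(G) = 1.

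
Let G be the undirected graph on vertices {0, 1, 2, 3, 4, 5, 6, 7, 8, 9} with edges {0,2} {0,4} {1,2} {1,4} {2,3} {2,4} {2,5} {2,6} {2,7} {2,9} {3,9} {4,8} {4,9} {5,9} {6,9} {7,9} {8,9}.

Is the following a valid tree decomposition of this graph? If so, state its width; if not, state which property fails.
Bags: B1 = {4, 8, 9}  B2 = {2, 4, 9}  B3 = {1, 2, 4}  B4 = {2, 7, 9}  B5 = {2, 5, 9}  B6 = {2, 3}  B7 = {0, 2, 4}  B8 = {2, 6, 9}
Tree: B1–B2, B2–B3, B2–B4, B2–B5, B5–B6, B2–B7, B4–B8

No — edge (9,3) lies in no bag.

A tree decomposition must satisfy three properties: every vertex lies in some bag; for every edge, both endpoints lie together in some bag; and for every vertex, the bags containing it form a connected subtree. Here edge (9,3) lies in no bag, so the decomposition is invalid.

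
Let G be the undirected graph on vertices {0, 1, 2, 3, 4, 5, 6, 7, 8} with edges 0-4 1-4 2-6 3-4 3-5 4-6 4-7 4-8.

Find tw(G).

1

A width-1 tree decomposition is:
Bags: B1 = {4, 6}  B2 = {2, 6}  B3 = {4, 7}  B4 = {3, 4}  B5 = {1, 4}  B6 = {4, 8}  B7 = {3, 5}  B8 = {0, 4}
Tree: B1–B2, B1–B3, B1–B4, B3–B5, B1–B6, B4–B7, B4–B8
Every bag has size at most 2, so the width is 2 − 1 = 1 and tw(G) ≤ 1. G has an edge, so its treewidth is at least 1. Combining the bounds, tw(G) = 1.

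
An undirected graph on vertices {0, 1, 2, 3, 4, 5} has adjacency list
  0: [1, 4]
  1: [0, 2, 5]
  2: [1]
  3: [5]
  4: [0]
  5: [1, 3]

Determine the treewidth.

1

A width-1 tree decomposition is:
Bags: B1 = {0, 1}  B2 = {1, 5}  B3 = {0, 4}  B4 = {3, 5}  B5 = {1, 2}
Tree: B1–B2, B1–B3, B2–B4, B2–B5
Each bag holds 2 vertices, so the decomposition has width 1, which upper-bounds the treewidth. Any graph with an edge has treewidth ≥ 1, and G has the edge 1–0. Therefore the treewidth is 1.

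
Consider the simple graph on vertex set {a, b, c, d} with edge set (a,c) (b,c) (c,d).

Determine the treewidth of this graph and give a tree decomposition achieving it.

Every bag has size at most 2, so the width is 2 − 1 = 1 and tw(G) ≤ 1. G has an edge, so its treewidth is at least 1. The upper and lower bounds meet at 1, so that is the treewidth.

Treewidth 1.
One such decomposition:
Bags: B1 = {a, c}  B2 = {c, d}  B3 = {b, c}
Tree: B1–B2, B2–B3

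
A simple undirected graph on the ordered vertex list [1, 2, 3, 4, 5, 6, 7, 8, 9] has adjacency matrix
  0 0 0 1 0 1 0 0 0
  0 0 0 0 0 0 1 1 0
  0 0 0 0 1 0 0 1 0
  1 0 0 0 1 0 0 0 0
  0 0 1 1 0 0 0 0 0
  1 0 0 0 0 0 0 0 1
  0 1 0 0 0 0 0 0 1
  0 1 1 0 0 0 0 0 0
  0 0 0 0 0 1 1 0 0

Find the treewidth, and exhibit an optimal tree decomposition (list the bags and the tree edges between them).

The largest bag has 3 vertices, giving width 2; this decomposition certifies tw(G) ≤ 2. The edges 1–6–9–7–2–8–3–5–4–1 form a cycle, so G is not a tree and its treewidth is at least 2. The upper and lower bounds meet at 2, so that is the treewidth.

Treewidth 2.
One optimal decomposition is:
Bags: B1 = {1, 6, 9}  B2 = {1, 7, 9}  B3 = {1, 2, 7}  B4 = {1, 2, 8}  B5 = {1, 3, 8}  B6 = {1, 3, 5}  B7 = {1, 4, 5}
Tree: B1–B2, B2–B3, B3–B4, B4–B5, B5–B6, B6–B7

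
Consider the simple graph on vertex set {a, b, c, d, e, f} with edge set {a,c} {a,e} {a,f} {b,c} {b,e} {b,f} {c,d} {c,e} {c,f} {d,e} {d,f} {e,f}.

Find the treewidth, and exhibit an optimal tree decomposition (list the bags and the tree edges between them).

Every bag has size at most 4, so the width is 4 − 1 = 3 and tw(G) ≤ 3. On the other hand G contains the 4-clique {c, d, e, f}. A clique must lie in a single bag of any decomposition, so no decomposition can have width below 3. Combining the bounds, tw(G) = 3.

Treewidth 3.
One optimal decomposition is:
Bags: B1 = {a, c, e, f}  B2 = {b, c, e, f}  B3 = {c, d, e, f}
Tree: B1–B2, B2–B3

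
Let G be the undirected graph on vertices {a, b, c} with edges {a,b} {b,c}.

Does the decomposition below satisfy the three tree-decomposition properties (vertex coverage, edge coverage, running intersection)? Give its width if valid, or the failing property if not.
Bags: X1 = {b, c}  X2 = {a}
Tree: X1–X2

No — edge (b,a) lies in no bag.

A tree decomposition must satisfy three properties: every vertex lies in some bag; for every edge, both endpoints lie together in some bag; and for every vertex, the bags containing it form a connected subtree. Here edge (b,a) lies in no bag, so the decomposition is invalid.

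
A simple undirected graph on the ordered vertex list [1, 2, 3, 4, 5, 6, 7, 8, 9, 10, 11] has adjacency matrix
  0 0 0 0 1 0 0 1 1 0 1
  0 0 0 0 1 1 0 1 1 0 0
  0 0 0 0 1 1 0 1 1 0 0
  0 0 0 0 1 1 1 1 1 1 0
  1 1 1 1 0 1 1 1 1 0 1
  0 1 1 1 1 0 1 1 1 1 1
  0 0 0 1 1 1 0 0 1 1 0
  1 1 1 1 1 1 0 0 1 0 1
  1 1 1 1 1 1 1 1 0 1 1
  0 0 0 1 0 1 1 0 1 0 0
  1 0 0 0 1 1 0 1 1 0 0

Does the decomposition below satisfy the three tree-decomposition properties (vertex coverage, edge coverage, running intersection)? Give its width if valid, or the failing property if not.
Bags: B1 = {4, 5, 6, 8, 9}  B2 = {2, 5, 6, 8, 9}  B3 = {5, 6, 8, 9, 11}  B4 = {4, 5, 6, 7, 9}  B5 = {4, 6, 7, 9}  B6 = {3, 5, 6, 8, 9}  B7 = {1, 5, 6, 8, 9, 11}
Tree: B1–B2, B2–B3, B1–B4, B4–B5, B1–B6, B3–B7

No — vertex 10 appears in no bag.

A tree decomposition must satisfy three properties: every vertex lies in some bag; for every edge, both endpoints lie together in some bag; and for every vertex, the bags containing it form a connected subtree. Here vertex 10 appears in no bag, so the decomposition is invalid.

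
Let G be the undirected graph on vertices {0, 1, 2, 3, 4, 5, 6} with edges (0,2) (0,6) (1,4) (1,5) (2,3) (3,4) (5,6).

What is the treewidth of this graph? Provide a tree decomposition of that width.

Treewidth 2.
One such decomposition:
Bags: B1 = {0, 5, 6}  B2 = {0, 1, 5}  B3 = {0, 1, 4}  B4 = {0, 3, 4}  B5 = {0, 2, 3}
Tree: B1–B2, B2–B3, B3–B4, B4–B5

Every bag has size at most 3, so the width is 3 − 1 = 2 and tw(G) ≤ 2. For the lower bound, G contains the cycle 0–6–5–1–4–3–2–0, so G is not a forest; only forests have treewidth ≤ 1, hence tw(G) ≥ 2. Hence tw(G) = 2 exactly.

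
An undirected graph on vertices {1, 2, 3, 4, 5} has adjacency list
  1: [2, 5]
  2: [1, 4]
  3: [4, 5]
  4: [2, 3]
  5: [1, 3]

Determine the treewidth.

2

A width-2 tree decomposition is:
Bags: B1 = {1, 2, 5}  B2 = {2, 3, 5}  B3 = {2, 3, 4}
Tree: B1–B2, B2–B3
Every bag has size at most 3, so the width is 3 − 1 = 2 and tw(G) ≤ 2. For the lower bound, G contains the cycle 2–1–5–3–4–2, so G is not a forest; only forests have treewidth ≤ 1, hence tw(G) ≥ 2. The upper and lower bounds meet at 2, so that is the treewidth.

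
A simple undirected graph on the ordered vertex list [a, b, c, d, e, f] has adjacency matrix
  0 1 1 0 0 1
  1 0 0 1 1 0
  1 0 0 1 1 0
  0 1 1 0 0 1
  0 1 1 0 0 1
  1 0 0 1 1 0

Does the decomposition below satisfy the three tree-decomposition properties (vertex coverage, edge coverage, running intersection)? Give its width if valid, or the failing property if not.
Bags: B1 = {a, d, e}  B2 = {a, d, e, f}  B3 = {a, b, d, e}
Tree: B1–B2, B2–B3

No — vertex c appears in no bag.

A tree decomposition must satisfy three properties: every vertex lies in some bag; for every edge, both endpoints lie together in some bag; and for every vertex, the bags containing it form a connected subtree. Here vertex c appears in no bag, so the decomposition is invalid.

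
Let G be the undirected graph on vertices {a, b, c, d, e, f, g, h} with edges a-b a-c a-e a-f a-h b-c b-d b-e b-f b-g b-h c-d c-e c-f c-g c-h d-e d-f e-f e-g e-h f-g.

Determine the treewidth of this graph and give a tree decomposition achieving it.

Treewidth 4.
One such decomposition:
Bags: B1 = {a, b, c, e, f}  B2 = {b, c, e, f, g}  B3 = {b, c, d, e, f}  B4 = {a, b, c, e, h}
Tree: B1–B2, B1–B3, B1–B4

Every bag has size at most 5, so the width is 5 − 1 = 4 and tw(G) ≤ 4. For the lower bound, the 5 vertices {a, b, c, e, h} are pairwise adjacent, and any tree decomposition puts a clique entirely inside one bag — forcing width ≥ 4. The upper and lower bounds meet at 4, so that is the treewidth.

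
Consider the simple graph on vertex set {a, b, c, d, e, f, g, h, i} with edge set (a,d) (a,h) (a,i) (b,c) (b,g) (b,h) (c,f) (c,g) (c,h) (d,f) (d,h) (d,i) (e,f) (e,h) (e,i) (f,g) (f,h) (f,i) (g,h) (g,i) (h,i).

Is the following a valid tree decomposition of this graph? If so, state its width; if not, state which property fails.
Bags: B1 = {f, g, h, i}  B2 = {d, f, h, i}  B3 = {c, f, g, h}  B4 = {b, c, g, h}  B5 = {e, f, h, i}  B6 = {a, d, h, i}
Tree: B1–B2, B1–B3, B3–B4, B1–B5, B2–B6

Yes; width 3.

Checking the three conditions: (i) the bags cover all of {a, b, c, d, e, f, g, h, i}; (ii) for each edge, some bag contains both endpoints; (iii) the bags containing any fixed vertex form a subtree. All hold, so the decomposition is valid with width 4 − 1 = 3.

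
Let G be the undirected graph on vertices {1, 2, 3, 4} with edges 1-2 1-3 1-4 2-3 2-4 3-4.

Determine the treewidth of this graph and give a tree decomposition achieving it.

Treewidth 3.
One such decomposition:
Bags: B1 = {1, 2, 3, 4}
Tree: (single bag)

A single bag containing all 4 vertices is trivially a valid decomposition of width 3. Conversely, {1, 2, 3, 4} is a clique of size 4, and the vertices of any clique must share a bag in every tree decomposition; so some bag has ≥ 4 vertices and tw(G) ≥ 3. Hence tw(G) = 3 exactly.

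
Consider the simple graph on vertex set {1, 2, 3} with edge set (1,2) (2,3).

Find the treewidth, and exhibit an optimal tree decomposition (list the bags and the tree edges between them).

Treewidth 1.
One such decomposition:
Bags: B1 = {2, 3}  B2 = {1, 2}
Tree: B1–B2

Every bag has size at most 2, so the width is 2 − 1 = 1 and tw(G) ≤ 1. G has an edge, so its treewidth is at least 1. Therefore the treewidth is 1.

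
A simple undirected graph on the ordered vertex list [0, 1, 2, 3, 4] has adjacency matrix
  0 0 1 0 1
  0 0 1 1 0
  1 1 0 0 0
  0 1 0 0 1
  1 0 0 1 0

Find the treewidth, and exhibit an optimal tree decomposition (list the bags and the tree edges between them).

Treewidth 2.
Bags: B1 = {1, 2, 3}  B2 = {2, 3, 4}  B3 = {0, 2, 4}
Tree: B1–B2, B2–B3

Every bag has size at most 3, so the width is 3 − 1 = 2 and tw(G) ≤ 2. Since 2–1–3–4–0–2 is a cycle in G, G is not acyclic. Forests are exactly the graphs of treewidth ≤ 1, so tw(G) ≥ 2. Hence tw(G) = 2 exactly.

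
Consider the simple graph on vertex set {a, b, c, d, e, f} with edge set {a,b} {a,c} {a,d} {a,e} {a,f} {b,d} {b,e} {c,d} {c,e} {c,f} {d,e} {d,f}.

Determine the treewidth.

A width-3 tree decomposition is:
Bags: B1 = {a, c, d, f}  B2 = {a, c, d, e}  B3 = {a, b, d, e}
Tree: B1–B2, B2–B3
The largest bag has 4 vertices, giving width 3; this decomposition certifies tw(G) ≤ 3. For the lower bound, the 4 vertices {a, c, d, e} are pairwise adjacent, and any tree decomposition puts a clique entirely inside one bag — forcing width ≥ 3. The upper and lower bounds meet at 3, so that is the treewidth.

3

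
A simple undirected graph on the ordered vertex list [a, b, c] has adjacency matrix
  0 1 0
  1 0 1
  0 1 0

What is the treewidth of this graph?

1

A width-1 tree decomposition is:
Bags: B1 = {b, c}  B2 = {a, b}
Tree: B1–B2
The largest bag has 2 vertices, giving width 1; this decomposition certifies tw(G) ≤ 1. Any graph with an edge has treewidth ≥ 1, and G has the edge c–b. Hence tw(G) = 1 exactly.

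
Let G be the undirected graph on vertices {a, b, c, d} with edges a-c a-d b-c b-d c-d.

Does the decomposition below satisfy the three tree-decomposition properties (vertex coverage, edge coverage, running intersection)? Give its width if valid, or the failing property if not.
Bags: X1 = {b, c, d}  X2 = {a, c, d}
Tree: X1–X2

Yes; width 2.

Vertex coverage: the bags together contain {a, b, c, d}, the full vertex set. Edge coverage: each edge of G has both endpoints in at least one bag. Running intersection: for every vertex, the bags containing it form a connected subtree. All three properties hold, so this is a valid tree decomposition of width max|bag| − 1 = 2, and hence tw(G) ≤ 2.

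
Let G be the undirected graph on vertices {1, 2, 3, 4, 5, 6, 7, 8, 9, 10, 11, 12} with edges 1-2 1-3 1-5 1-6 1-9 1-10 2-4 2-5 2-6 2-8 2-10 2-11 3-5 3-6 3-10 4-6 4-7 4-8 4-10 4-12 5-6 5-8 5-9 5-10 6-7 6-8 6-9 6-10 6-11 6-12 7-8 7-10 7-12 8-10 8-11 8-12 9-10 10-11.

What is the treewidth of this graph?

4

A width-4 tree decomposition is:
Bags: B1 = {2, 5, 6, 8, 10}  B2 = {2, 4, 6, 8, 10}  B3 = {2, 6, 8, 10, 11}  B4 = {1, 2, 5, 6, 10}  B5 = {1, 3, 5, 6, 10}  B6 = {1, 5, 6, 9, 10}  B7 = {4, 6, 7, 8, 10}  B8 = {4, 6, 7, 8, 12}
Tree: B1–B2, B1–B3, B1–B4, B4–B5, B5–B6, B2–B7, B7–B8
Each bag holds 5 vertices, so the decomposition has width 4, which upper-bounds the treewidth. Conversely, {1, 5, 6, 9, 10} is a clique of size 5, and the vertices of any clique must share a bag in every tree decomposition; so some bag has ≥ 5 vertices and tw(G) ≥ 4. Combining the bounds, tw(G) = 4.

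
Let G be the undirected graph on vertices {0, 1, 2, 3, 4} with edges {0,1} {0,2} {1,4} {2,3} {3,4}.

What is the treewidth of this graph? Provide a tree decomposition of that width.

Treewidth 2.
One such decomposition:
Bags: B1 = {0, 2, 3}  B2 = {0, 3, 4}  B3 = {0, 1, 4}
Tree: B1–B2, B2–B3

The largest bag has 3 vertices, giving width 2; this decomposition certifies tw(G) ≤ 2. Since 0–2–3–4–1–0 is a cycle in G, G is not acyclic. Forests are exactly the graphs of treewidth ≤ 1, so tw(G) ≥ 2. Combining the bounds, tw(G) = 2.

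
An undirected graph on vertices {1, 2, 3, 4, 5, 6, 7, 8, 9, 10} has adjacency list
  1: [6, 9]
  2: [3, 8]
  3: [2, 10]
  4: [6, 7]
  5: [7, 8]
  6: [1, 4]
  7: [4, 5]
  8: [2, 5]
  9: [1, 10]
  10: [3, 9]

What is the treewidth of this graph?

2

A width-2 tree decomposition is:
Bags: B1 = {4, 6, 7}  B2 = {1, 6, 7}  B3 = {1, 7, 9}  B4 = {7, 9, 10}  B5 = {3, 7, 10}  B6 = {2, 3, 7}  B7 = {2, 7, 8}  B8 = {5, 7, 8}
Tree: B1–B2, B2–B3, B3–B4, B4–B5, B5–B6, B6–B7, B7–B8
Every bag has size at most 3, so the width is 3 − 1 = 2 and tw(G) ≤ 2. Since 7–4–6–1–9–10–3–2–8–5–7 is a cycle in G, G is not acyclic. Forests are exactly the graphs of treewidth ≤ 1, so tw(G) ≥ 2. Hence tw(G) = 2 exactly.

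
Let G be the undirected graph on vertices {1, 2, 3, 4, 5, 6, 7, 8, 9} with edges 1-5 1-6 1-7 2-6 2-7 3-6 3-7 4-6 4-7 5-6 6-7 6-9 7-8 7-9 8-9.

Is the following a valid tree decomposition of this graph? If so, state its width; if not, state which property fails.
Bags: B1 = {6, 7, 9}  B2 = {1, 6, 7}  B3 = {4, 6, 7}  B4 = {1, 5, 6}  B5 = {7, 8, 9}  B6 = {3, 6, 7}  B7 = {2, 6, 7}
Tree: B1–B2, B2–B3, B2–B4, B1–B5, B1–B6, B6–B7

Yes; width 2.

Vertex coverage: the bags together contain {1, 2, 3, 4, 5, 6, 7, 8, 9}, the full vertex set. Edge coverage: each edge of G has both endpoints in at least one bag. Running intersection: for every vertex, the bags containing it form a connected subtree. All three properties hold, so this is a valid tree decomposition of width max|bag| − 1 = 2, and hence tw(G) ≤ 2.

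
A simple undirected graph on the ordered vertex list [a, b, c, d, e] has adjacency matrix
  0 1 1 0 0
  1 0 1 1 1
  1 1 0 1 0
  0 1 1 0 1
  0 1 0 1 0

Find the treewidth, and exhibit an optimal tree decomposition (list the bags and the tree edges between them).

Every bag has size at most 3, so the width is 3 − 1 = 2 and tw(G) ≤ 2. For the lower bound, the 3 vertices {b, d, e} are pairwise adjacent, and any tree decomposition puts a clique entirely inside one bag — forcing width ≥ 2. Therefore the treewidth is 2.

Treewidth 2.
Bags: B1 = {b, d, e}  B2 = {b, c, d}  B3 = {a, b, c}
Tree: B1–B2, B2–B3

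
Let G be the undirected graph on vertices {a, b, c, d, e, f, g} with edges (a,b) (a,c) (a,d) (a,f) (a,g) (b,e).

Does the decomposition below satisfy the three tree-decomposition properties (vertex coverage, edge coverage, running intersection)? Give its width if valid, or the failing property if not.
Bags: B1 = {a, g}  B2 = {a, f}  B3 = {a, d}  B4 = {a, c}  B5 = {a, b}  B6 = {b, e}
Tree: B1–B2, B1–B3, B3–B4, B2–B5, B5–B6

Vertex coverage: the bags together contain {a, b, c, d, e, f, g}, the full vertex set. Edge coverage: each edge of G has both endpoints in at least one bag. Running intersection: for every vertex, the bags containing it form a connected subtree. All three properties hold, so this is a valid tree decomposition of width max|bag| − 1 = 1, and hence tw(G) ≤ 1.

Yes; width 1.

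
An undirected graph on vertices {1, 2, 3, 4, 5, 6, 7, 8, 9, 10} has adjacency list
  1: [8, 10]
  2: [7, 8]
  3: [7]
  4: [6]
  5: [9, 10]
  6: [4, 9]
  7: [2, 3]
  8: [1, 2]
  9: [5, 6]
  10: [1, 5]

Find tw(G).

1

A width-1 tree decomposition is:
Bags: B1 = {3, 7}  B2 = {2, 7}  B3 = {2, 8}  B4 = {1, 8}  B5 = {1, 10}  B6 = {5, 10}  B7 = {5, 9}  B8 = {6, 9}  B9 = {4, 6}
Tree: B1–B2, B2–B3, B3–B4, B4–B5, B5–B6, B6–B7, B7–B8, B8–B9
Every bag has size at most 2, so the width is 2 − 1 = 1 and tw(G) ≤ 1. Any graph with an edge has treewidth ≥ 1, and G has the edge 3–7. Therefore the treewidth is 1.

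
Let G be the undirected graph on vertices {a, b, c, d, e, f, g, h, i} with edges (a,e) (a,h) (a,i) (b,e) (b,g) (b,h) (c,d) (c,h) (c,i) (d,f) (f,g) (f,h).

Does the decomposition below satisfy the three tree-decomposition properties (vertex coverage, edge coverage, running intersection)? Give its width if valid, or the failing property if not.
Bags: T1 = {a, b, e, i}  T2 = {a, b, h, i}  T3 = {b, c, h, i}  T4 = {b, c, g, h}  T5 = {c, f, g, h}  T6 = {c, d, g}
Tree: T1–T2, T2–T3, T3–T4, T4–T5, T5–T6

No — edge (f,d) lies in no bag.

A tree decomposition must satisfy three properties: every vertex lies in some bag; for every edge, both endpoints lie together in some bag; and for every vertex, the bags containing it form a connected subtree. Here edge (f,d) lies in no bag, so the decomposition is invalid.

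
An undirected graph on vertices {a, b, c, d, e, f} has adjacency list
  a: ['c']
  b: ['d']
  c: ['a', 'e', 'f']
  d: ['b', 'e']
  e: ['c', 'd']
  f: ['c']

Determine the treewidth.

A width-1 tree decomposition is:
Bags: B1 = {b, d}  B2 = {d, e}  B3 = {c, e}  B4 = {c, f}  B5 = {a, c}
Tree: B1–B2, B2–B3, B3–B4, B4–B5
Every bag has size at most 2, so the width is 2 − 1 = 1 and tw(G) ≤ 1. G has an edge, so its treewidth is at least 1. Hence tw(G) = 1 exactly.

1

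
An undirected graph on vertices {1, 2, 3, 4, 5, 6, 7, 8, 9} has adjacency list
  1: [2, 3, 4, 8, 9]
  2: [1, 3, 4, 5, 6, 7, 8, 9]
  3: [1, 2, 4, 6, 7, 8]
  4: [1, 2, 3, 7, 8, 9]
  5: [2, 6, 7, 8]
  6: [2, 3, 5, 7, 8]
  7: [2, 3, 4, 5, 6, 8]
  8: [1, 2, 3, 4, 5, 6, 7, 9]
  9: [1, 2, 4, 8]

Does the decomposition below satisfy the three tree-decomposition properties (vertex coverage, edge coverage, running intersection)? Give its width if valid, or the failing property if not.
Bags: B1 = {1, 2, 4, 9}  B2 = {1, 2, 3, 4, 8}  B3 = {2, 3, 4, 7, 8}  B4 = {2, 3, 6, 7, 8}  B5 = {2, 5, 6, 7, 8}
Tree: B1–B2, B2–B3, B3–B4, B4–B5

No — edge (8,9) lies in no bag.

A tree decomposition must satisfy three properties: every vertex lies in some bag; for every edge, both endpoints lie together in some bag; and for every vertex, the bags containing it form a connected subtree. Here edge (8,9) lies in no bag, so the decomposition is invalid.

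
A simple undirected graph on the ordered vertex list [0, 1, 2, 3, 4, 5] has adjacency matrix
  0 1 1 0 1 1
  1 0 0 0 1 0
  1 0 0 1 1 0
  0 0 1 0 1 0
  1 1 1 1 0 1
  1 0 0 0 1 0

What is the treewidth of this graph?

A width-2 tree decomposition is:
Bags: B1 = {0, 4, 5}  B2 = {0, 1, 4}  B3 = {0, 2, 4}  B4 = {2, 3, 4}
Tree: B1–B2, B2–B3, B3–B4
The largest bag has 3 vertices, giving width 2; this decomposition certifies tw(G) ≤ 2. For the lower bound, the 3 vertices {0, 1, 4} are pairwise adjacent, and any tree decomposition puts a clique entirely inside one bag — forcing width ≥ 2. Therefore the treewidth is 2.

2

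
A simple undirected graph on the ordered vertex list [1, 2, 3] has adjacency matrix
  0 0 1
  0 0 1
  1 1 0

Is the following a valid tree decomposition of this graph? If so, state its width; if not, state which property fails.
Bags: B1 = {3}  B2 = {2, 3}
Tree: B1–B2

A tree decomposition must satisfy three properties: every vertex lies in some bag; for every edge, both endpoints lie together in some bag; and for every vertex, the bags containing it form a connected subtree. Here vertex 1 appears in no bag, so the decomposition is invalid.

No — vertex 1 appears in no bag.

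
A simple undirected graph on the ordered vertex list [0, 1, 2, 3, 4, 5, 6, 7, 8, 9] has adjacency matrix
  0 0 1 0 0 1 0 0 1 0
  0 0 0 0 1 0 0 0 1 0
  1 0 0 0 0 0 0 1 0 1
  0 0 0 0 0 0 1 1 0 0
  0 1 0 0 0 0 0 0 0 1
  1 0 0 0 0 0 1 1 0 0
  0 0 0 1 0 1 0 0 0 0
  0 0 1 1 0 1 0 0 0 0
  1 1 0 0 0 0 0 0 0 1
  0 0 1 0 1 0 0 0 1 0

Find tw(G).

2

A width-2 tree decomposition is:
Bags: B1 = {3, 5, 6}  B2 = {3, 5, 7}  B3 = {0, 5, 7}  B4 = {0, 2, 7}  B5 = {0, 2, 8}  B6 = {2, 8, 9}  B7 = {1, 8, 9}  B8 = {1, 4, 9}
Tree: B1–B2, B2–B3, B3–B4, B4–B5, B5–B6, B6–B7, B7–B8
Every bag has size at most 3, so the width is 3 − 1 = 2 and tw(G) ≤ 2. Since 6–3–7–5–6 is a cycle in G, G is not acyclic. Forests are exactly the graphs of treewidth ≤ 1, so tw(G) ≥ 2. The upper and lower bounds meet at 2, so that is the treewidth.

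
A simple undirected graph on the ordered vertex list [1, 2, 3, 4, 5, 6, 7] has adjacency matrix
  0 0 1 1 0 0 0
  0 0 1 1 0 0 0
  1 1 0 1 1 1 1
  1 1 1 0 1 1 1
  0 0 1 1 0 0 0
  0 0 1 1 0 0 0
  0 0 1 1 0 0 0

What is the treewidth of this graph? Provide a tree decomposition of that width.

Treewidth 2.
One optimal decomposition is:
Bags: B1 = {3, 4, 7}  B2 = {1, 3, 4}  B3 = {3, 4, 6}  B4 = {3, 4, 5}  B5 = {2, 3, 4}
Tree: B1–B2, B2–B3, B3–B4, B1–B5

Each bag holds 3 vertices, so the decomposition has width 2, which upper-bounds the treewidth. For the lower bound, the 3 vertices {1, 3, 4} are pairwise adjacent, and any tree decomposition puts a clique entirely inside one bag — forcing width ≥ 2. Hence tw(G) = 2 exactly.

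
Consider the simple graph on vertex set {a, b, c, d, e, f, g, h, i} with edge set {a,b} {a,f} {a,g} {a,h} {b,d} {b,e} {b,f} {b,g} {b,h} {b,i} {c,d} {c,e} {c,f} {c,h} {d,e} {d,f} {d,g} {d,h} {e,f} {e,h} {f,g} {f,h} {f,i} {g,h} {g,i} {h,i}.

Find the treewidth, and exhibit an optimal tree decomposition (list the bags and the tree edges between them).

The largest bag has 5 vertices, giving width 4; this decomposition certifies tw(G) ≤ 4. Conversely, {c, d, e, f, h} is a clique of size 5, and the vertices of any clique must share a bag in every tree decomposition; so some bag has ≥ 5 vertices and tw(G) ≥ 4. Hence tw(G) = 4 exactly.

Treewidth 4.
Bags: B1 = {b, d, f, g, h}  B2 = {b, d, e, f, h}  B3 = {b, f, g, h, i}  B4 = {c, d, e, f, h}  B5 = {a, b, f, g, h}
Tree: B1–B2, B1–B3, B2–B4, B3–B5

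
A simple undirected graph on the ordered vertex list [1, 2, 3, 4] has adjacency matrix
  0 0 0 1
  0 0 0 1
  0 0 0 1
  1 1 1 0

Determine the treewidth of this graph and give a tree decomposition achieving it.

Each bag holds 2 vertices, so the decomposition has width 1, which upper-bounds the treewidth. Any graph with an edge has treewidth ≥ 1, and G has the edge 3–4. Hence tw(G) = 1 exactly.

Treewidth 1.
Bags: B1 = {3, 4}  B2 = {2, 4}  B3 = {1, 4}
Tree: B1–B2, B1–B3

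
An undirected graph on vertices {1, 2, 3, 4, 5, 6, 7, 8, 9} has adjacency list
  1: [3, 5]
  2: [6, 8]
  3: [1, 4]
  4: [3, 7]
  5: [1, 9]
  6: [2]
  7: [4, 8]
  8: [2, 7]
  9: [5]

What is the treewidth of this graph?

1

A width-1 tree decomposition is:
Bags: B1 = {5, 9}  B2 = {1, 5}  B3 = {1, 3}  B4 = {3, 4}  B5 = {4, 7}  B6 = {7, 8}  B7 = {2, 8}  B8 = {2, 6}
Tree: B1–B2, B2–B3, B3–B4, B4–B5, B5–B6, B6–B7, B7–B8
Every bag has size at most 2, so the width is 2 − 1 = 1 and tw(G) ≤ 1. G has an edge, so its treewidth is at least 1. Hence tw(G) = 1 exactly.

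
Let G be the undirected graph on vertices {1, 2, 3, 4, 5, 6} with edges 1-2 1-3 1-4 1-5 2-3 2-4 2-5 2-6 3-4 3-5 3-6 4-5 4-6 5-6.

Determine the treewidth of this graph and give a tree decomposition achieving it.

Treewidth 4.
One optimal decomposition is:
Bags: B1 = {1, 2, 3, 4, 5}  B2 = {2, 3, 4, 5, 6}
Tree: B1–B2

The largest bag has 5 vertices, giving width 4; this decomposition certifies tw(G) ≤ 4. On the other hand G contains the 5-clique {1, 2, 3, 4, 5}. A clique must lie in a single bag of any decomposition, so no decomposition can have width below 4. Therefore the treewidth is 4.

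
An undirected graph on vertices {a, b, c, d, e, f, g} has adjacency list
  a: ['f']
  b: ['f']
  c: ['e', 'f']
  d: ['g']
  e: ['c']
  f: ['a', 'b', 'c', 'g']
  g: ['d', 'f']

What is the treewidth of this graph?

1

A width-1 tree decomposition is:
Bags: B1 = {a, f}  B2 = {b, f}  B3 = {c, f}  B4 = {f, g}  B5 = {c, e}  B6 = {d, g}
Tree: B1–B2, B1–B3, B3–B4, B3–B5, B4–B6
The largest bag has 2 vertices, giving width 1; this decomposition certifies tw(G) ≤ 1. Since G has at least one edge (e.g. f–a), it is not an edgeless graph, so tw(G) ≥ 1. Combining the bounds, tw(G) = 1.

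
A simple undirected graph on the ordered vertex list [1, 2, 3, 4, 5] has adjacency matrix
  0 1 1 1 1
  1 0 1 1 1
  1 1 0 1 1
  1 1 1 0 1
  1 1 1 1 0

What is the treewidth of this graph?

A width-4 tree decomposition is:
Bags: B1 = {1, 2, 3, 4, 5}
Tree: (single bag)
A single bag containing all 5 vertices is trivially a valid decomposition of width 4. Conversely, {1, 2, 3, 4, 5} is a clique of size 5, and the vertices of any clique must share a bag in every tree decomposition; so some bag has ≥ 5 vertices and tw(G) ≥ 4. Combining the bounds, tw(G) = 4.

4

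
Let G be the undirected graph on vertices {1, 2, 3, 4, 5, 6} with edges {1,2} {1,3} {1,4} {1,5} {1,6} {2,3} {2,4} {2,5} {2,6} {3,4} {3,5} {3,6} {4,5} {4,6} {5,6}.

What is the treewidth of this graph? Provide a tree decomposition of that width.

Treewidth 5.
One such decomposition:
Bags: B1 = {1, 2, 3, 4, 5, 6}
Tree: (single bag)

With just one bag of size 6, the width is 6 − 1 = 5, so tw(G) ≤ 5. On the other hand G contains the 6-clique {1, 2, 3, 4, 5, 6}. A clique must lie in a single bag of any decomposition, so no decomposition can have width below 5. Combining the bounds, tw(G) = 5.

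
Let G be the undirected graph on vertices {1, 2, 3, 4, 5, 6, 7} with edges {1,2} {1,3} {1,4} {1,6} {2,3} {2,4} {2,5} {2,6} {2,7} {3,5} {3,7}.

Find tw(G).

A width-2 tree decomposition is:
Bags: B1 = {2, 3, 7}  B2 = {2, 3, 5}  B3 = {1, 2, 3}  B4 = {1, 2, 6}  B5 = {1, 2, 4}
Tree: B1–B2, B2–B3, B3–B4, B4–B5
The largest bag has 3 vertices, giving width 2; this decomposition certifies tw(G) ≤ 2. On the other hand G contains the 3-clique {1, 2, 3}. A clique must lie in a single bag of any decomposition, so no decomposition can have width below 2. Combining the bounds, tw(G) = 2.

2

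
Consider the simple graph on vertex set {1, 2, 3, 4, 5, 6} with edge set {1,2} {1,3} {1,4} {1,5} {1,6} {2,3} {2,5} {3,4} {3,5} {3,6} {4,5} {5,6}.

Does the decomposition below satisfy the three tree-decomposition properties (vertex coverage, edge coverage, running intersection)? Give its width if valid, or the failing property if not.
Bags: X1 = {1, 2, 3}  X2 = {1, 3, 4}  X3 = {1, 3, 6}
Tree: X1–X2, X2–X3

No — vertex 5 appears in no bag.

A tree decomposition must satisfy three properties: every vertex lies in some bag; for every edge, both endpoints lie together in some bag; and for every vertex, the bags containing it form a connected subtree. Here vertex 5 appears in no bag, so the decomposition is invalid.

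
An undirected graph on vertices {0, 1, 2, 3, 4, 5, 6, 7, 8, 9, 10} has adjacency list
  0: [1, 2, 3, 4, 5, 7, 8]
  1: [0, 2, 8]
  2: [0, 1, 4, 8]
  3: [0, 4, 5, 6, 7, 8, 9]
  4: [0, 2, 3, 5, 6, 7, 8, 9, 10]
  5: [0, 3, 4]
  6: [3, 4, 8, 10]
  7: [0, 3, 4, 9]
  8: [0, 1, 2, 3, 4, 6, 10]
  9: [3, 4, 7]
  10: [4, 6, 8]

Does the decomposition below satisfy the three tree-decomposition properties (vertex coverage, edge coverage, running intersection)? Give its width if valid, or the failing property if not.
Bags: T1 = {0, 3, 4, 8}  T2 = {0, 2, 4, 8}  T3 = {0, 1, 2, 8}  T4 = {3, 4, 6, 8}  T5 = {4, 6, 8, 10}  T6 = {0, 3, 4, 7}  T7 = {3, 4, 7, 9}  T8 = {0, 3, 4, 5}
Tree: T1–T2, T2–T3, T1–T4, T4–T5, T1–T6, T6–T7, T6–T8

Yes; width 3.

Every vertex of G appears in some bag (union = {0, 1, 2, 3, 4, 5, 6, 7, 8, 9, 10}); every edge is covered by a bag; and for each vertex v the set of bags containing v is connected in the bag tree. The decomposition is therefore valid. The largest bag has 4 vertices, so the width is 3.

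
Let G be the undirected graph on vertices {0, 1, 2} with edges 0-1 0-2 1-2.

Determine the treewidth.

2

A width-2 tree decomposition is:
Bags: B1 = {0, 1, 2}
Tree: (single bag)
With just one bag of size 3, the width is 3 − 1 = 2, so tw(G) ≤ 2. For the lower bound, the 3 vertices {0, 1, 2} are pairwise adjacent, and any tree decomposition puts a clique entirely inside one bag — forcing width ≥ 2. Combining the bounds, tw(G) = 2.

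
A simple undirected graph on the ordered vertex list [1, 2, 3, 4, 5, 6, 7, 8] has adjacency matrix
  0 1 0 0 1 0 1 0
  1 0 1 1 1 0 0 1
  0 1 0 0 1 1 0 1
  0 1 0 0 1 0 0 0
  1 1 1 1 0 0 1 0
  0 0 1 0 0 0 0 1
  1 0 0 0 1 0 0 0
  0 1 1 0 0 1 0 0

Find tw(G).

2

A width-2 tree decomposition is:
Bags: B1 = {2, 3, 5}  B2 = {1, 2, 5}  B3 = {1, 5, 7}  B4 = {2, 3, 8}  B5 = {3, 6, 8}  B6 = {2, 4, 5}
Tree: B1–B2, B2–B3, B1–B4, B4–B5, B1–B6
Each bag holds 3 vertices, so the decomposition has width 2, which upper-bounds the treewidth. For the lower bound, the 3 vertices {2, 3, 8} are pairwise adjacent, and any tree decomposition puts a clique entirely inside one bag — forcing width ≥ 2. Therefore the treewidth is 2.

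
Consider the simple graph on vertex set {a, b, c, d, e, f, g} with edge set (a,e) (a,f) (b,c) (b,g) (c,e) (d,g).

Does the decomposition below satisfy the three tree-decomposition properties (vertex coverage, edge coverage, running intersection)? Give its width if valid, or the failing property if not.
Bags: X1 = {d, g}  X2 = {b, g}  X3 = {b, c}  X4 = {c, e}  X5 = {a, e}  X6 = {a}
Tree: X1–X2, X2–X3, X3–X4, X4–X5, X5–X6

A tree decomposition must satisfy three properties: every vertex lies in some bag; for every edge, both endpoints lie together in some bag; and for every vertex, the bags containing it form a connected subtree. Here vertex f appears in no bag, so the decomposition is invalid.

No — vertex f appears in no bag.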